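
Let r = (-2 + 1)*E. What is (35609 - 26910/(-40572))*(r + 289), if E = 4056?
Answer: -13145876949/98 ≈ -1.3414e+8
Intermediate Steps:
r = -4056 (r = (-2 + 1)*4056 = -1*4056 = -4056)
(35609 - 26910/(-40572))*(r + 289) = (35609 - 26910/(-40572))*(-4056 + 289) = (35609 - 26910*(-1/40572))*(-3767) = (35609 + 65/98)*(-3767) = (3489747/98)*(-3767) = -13145876949/98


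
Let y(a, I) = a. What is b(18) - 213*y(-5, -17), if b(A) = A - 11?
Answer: 1072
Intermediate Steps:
b(A) = -11 + A
b(18) - 213*y(-5, -17) = (-11 + 18) - 213*(-5) = 7 + 1065 = 1072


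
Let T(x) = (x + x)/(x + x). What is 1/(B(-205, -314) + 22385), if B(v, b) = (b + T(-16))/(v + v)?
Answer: 410/9178163 ≈ 4.4671e-5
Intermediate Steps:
T(x) = 1 (T(x) = (2*x)/((2*x)) = (2*x)*(1/(2*x)) = 1)
B(v, b) = (1 + b)/(2*v) (B(v, b) = (b + 1)/(v + v) = (1 + b)/((2*v)) = (1 + b)*(1/(2*v)) = (1 + b)/(2*v))
1/(B(-205, -314) + 22385) = 1/((½)*(1 - 314)/(-205) + 22385) = 1/((½)*(-1/205)*(-313) + 22385) = 1/(313/410 + 22385) = 1/(9178163/410) = 410/9178163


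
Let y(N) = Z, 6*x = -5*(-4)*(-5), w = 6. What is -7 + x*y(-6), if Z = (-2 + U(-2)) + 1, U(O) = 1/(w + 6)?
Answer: 149/18 ≈ 8.2778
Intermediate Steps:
U(O) = 1/12 (U(O) = 1/(6 + 6) = 1/12)
x = -50/3 (x = (-5*(-4)*(-5))/6 = (20*(-5))/6 = (1/6)*(-100) = -50/3 ≈ -16.667)
Z = -11/12 (Z = (-2 + 1/12) + 1 = -23/12 + 1 = -11/12 ≈ -0.91667)
y(N) = -11/12
-7 + x*y(-6) = -7 - 50/3*(-11/12) = -7 + 275/18 = 149/18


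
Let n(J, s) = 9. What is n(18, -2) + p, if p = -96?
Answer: -87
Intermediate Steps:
n(18, -2) + p = 9 - 96 = -87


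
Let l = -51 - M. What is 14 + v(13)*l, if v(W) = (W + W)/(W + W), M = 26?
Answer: -63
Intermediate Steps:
v(W) = 1 (v(W) = (2*W)/((2*W)) = (2*W)*(1/(2*W)) = 1)
l = -77 (l = -51 - 1*26 = -51 - 26 = -77)
14 + v(13)*l = 14 + 1*(-77) = 14 - 77 = -63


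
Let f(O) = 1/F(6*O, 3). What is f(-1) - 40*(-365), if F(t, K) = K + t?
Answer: 43799/3 ≈ 14600.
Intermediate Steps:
f(O) = 1/(3 + 6*O)
f(-1) - 40*(-365) = 1/(3*(1 + 2*(-1))) - 40*(-365) = 1/(3*(1 - 2)) + 14600 = (⅓)/(-1) + 14600 = (⅓)*(-1) + 14600 = -⅓ + 14600 = 43799/3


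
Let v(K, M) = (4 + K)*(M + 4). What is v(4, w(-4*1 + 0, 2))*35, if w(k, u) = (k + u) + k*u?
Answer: -1680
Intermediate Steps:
w(k, u) = k + u + k*u
v(K, M) = (4 + K)*(4 + M)
v(4, w(-4*1 + 0, 2))*35 = (16 + 4*4 + 4*((-4*1 + 0) + 2 + (-4*1 + 0)*2) + 4*((-4*1 + 0) + 2 + (-4*1 + 0)*2))*35 = (16 + 16 + 4*((-4 + 0) + 2 + (-4 + 0)*2) + 4*((-4 + 0) + 2 + (-4 + 0)*2))*35 = (16 + 16 + 4*(-4 + 2 - 4*2) + 4*(-4 + 2 - 4*2))*35 = (16 + 16 + 4*(-4 + 2 - 8) + 4*(-4 + 2 - 8))*35 = (16 + 16 + 4*(-10) + 4*(-10))*35 = (16 + 16 - 40 - 40)*35 = -48*35 = -1680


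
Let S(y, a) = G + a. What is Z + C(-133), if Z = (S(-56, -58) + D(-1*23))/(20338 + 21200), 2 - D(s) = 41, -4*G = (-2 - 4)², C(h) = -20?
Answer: -415433/20769 ≈ -20.003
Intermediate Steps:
G = -9 (G = -(-2 - 4)²/4 = -¼*(-6)² = -¼*36 = -9)
D(s) = -39 (D(s) = 2 - 1*41 = 2 - 41 = -39)
S(y, a) = -9 + a
Z = -53/20769 (Z = ((-9 - 58) - 39)/(20338 + 21200) = (-67 - 39)/41538 = -106*1/41538 = -53/20769 ≈ -0.0025519)
Z + C(-133) = -53/20769 - 20 = -415433/20769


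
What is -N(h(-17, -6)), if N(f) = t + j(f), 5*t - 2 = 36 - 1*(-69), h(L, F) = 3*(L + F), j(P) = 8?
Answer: -147/5 ≈ -29.400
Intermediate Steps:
h(L, F) = 3*F + 3*L (h(L, F) = 3*(F + L) = 3*F + 3*L)
t = 107/5 (t = ⅖ + (36 - 1*(-69))/5 = ⅖ + (36 + 69)/5 = ⅖ + (⅕)*105 = ⅖ + 21 = 107/5 ≈ 21.400)
N(f) = 147/5 (N(f) = 107/5 + 8 = 147/5)
-N(h(-17, -6)) = -1*147/5 = -147/5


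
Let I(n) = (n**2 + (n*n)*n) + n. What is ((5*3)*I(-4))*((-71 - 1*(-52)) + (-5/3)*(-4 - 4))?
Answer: 4420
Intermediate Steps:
I(n) = n + n**2 + n**3 (I(n) = (n**2 + n**2*n) + n = (n**2 + n**3) + n = n + n**2 + n**3)
((5*3)*I(-4))*((-71 - 1*(-52)) + (-5/3)*(-4 - 4)) = ((5*3)*(-4*(1 - 4 + (-4)**2)))*((-71 - 1*(-52)) + (-5/3)*(-4 - 4)) = (15*(-4*(1 - 4 + 16)))*((-71 + 52) - 5*1/3*(-8)) = (15*(-4*13))*(-19 - 5/3*(-8)) = (15*(-52))*(-19 + 40/3) = -780*(-17/3) = 4420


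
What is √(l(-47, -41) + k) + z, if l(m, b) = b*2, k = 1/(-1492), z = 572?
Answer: 572 + I*√45634685/746 ≈ 572.0 + 9.0554*I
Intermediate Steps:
k = -1/1492 ≈ -0.00067024
l(m, b) = 2*b
√(l(-47, -41) + k) + z = √(2*(-41) - 1/1492) + 572 = √(-82 - 1/1492) + 572 = √(-122345/1492) + 572 = I*√45634685/746 + 572 = 572 + I*√45634685/746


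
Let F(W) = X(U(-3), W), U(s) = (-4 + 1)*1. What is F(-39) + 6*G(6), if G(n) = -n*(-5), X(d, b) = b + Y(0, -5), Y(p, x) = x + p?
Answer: 136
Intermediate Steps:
Y(p, x) = p + x
U(s) = -3 (U(s) = -3*1 = -3)
X(d, b) = -5 + b (X(d, b) = b + (0 - 5) = b - 5 = -5 + b)
G(n) = 5*n
F(W) = -5 + W
F(-39) + 6*G(6) = (-5 - 39) + 6*(5*6) = -44 + 6*30 = -44 + 180 = 136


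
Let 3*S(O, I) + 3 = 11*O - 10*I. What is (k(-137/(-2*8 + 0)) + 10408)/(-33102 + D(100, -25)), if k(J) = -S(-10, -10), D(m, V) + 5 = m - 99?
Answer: -31237/99318 ≈ -0.31452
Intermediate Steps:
S(O, I) = -1 - 10*I/3 + 11*O/3 (S(O, I) = -1 + (11*O - 10*I)/3 = -1 + (-10*I + 11*O)/3 = -1 + (-10*I/3 + 11*O/3) = -1 - 10*I/3 + 11*O/3)
D(m, V) = -104 + m (D(m, V) = -5 + (m - 99) = -5 + (-99 + m) = -104 + m)
k(J) = 13/3 (k(J) = -(-1 - 10/3*(-10) + (11/3)*(-10)) = -(-1 + 100/3 - 110/3) = -1*(-13/3) = 13/3)
(k(-137/(-2*8 + 0)) + 10408)/(-33102 + D(100, -25)) = (13/3 + 10408)/(-33102 + (-104 + 100)) = 31237/(3*(-33102 - 4)) = (31237/3)/(-33106) = (31237/3)*(-1/33106) = -31237/99318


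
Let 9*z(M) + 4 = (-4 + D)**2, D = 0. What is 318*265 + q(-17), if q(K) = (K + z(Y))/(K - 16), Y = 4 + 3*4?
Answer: 8342777/99 ≈ 84271.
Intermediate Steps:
Y = 16 (Y = 4 + 12 = 16)
z(M) = 4/3 (z(M) = -4/9 + (-4 + 0)**2/9 = -4/9 + (1/9)*(-4)**2 = -4/9 + (1/9)*16 = -4/9 + 16/9 = 4/3)
q(K) = (4/3 + K)/(-16 + K) (q(K) = (K + 4/3)/(K - 16) = (4/3 + K)/(-16 + K))
318*265 + q(-17) = 318*265 + (4/3 - 17)/(-16 - 17) = 84270 - 47/3/(-33) = 84270 - 1/33*(-47/3) = 84270 + 47/99 = 8342777/99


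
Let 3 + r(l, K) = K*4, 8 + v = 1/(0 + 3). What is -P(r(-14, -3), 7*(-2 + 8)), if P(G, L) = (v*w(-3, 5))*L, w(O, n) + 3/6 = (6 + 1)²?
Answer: 15617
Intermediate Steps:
w(O, n) = 97/2 (w(O, n) = -½ + (6 + 1)² = -½ + 7² = -½ + 49 = 97/2)
v = -23/3 (v = -8 + 1/(0 + 3) = -8 + 1/3 = -8 + ⅓ = -23/3 ≈ -7.6667)
r(l, K) = -3 + 4*K (r(l, K) = -3 + K*4 = -3 + 4*K)
P(G, L) = -2231*L/6 (P(G, L) = (-23/3*97/2)*L = -2231*L/6)
-P(r(-14, -3), 7*(-2 + 8)) = -(-2231)*7*(-2 + 8)/6 = -(-2231)*7*6/6 = -(-2231)*42/6 = -1*(-15617) = 15617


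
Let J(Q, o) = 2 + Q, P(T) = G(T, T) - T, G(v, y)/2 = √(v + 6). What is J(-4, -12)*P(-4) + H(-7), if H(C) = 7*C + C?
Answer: -64 - 4*√2 ≈ -69.657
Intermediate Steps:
G(v, y) = 2*√(6 + v) (G(v, y) = 2*√(v + 6) = 2*√(6 + v))
H(C) = 8*C
P(T) = -T + 2*√(6 + T) (P(T) = 2*√(6 + T) - T = -T + 2*√(6 + T))
J(-4, -12)*P(-4) + H(-7) = (2 - 4)*(-1*(-4) + 2*√(6 - 4)) + 8*(-7) = -2*(4 + 2*√2) - 56 = (-8 - 4*√2) - 56 = -64 - 4*√2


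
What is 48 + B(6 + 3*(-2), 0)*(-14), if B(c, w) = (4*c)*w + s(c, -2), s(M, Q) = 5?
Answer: -22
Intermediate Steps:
B(c, w) = 5 + 4*c*w (B(c, w) = (4*c)*w + 5 = 4*c*w + 5 = 5 + 4*c*w)
48 + B(6 + 3*(-2), 0)*(-14) = 48 + (5 + 4*(6 + 3*(-2))*0)*(-14) = 48 + (5 + 4*(6 - 6)*0)*(-14) = 48 + (5 + 4*0*0)*(-14) = 48 + (5 + 0)*(-14) = 48 + 5*(-14) = 48 - 70 = -22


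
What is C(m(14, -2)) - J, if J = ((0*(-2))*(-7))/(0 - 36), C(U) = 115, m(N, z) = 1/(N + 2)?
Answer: 115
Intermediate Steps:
m(N, z) = 1/(2 + N)
J = 0 (J = (0*(-7))/(-36) = 0*(-1/36) = 0)
C(m(14, -2)) - J = 115 - 1*0 = 115 + 0 = 115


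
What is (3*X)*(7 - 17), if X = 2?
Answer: -60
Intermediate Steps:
(3*X)*(7 - 17) = (3*2)*(7 - 17) = 6*(-10) = -60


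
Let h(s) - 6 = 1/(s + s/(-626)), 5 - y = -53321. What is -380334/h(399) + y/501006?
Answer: -11879557667146981/187485964314 ≈ -63362.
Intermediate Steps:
y = 53326 (y = 5 - 1*(-53321) = 5 + 53321 = 53326)
h(s) = 6 + 626/(625*s) (h(s) = 6 + 1/(s + s/(-626)) = 6 + 1/(s + s*(-1/626)) = 6 + 1/(s - s/626) = 6 + 1/(625*s/626) = 6 + 626/(625*s))
-380334/h(399) + y/501006 = -380334/(6 + (626/625)/399) + 53326/501006 = -380334/(6 + (626/625)*(1/399)) + 53326*(1/501006) = -380334/(6 + 626/249375) + 26663/250503 = -380334/1496876/249375 + 26663/250503 = -380334*249375/1496876 + 26663/250503 = -47422895625/748438 + 26663/250503 = -11879557667146981/187485964314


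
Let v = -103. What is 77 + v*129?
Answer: -13210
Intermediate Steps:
77 + v*129 = 77 - 103*129 = 77 - 13287 = -13210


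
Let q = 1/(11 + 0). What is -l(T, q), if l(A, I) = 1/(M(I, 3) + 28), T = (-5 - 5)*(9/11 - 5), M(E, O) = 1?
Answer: -1/29 ≈ -0.034483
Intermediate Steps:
q = 1/11 ≈ 0.090909
T = 460/11 (T = -10*(9*(1/11) - 5) = -10*(9/11 - 5) = -10*(-46/11) = 460/11 ≈ 41.818)
l(A, I) = 1/29 (l(A, I) = 1/(1 + 28) = 1/29)
-l(T, q) = -1*1/29 = -1/29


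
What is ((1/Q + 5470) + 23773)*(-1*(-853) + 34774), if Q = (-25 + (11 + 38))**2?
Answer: 600100083563/576 ≈ 1.0418e+9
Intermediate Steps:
Q = 576 (Q = (-25 + 49)**2 = 24**2 = 576)
((1/Q + 5470) + 23773)*(-1*(-853) + 34774) = ((1/576 + 5470) + 23773)*(-1*(-853) + 34774) = ((1/576 + 5470) + 23773)*(853 + 34774) = (3150721/576 + 23773)*35627 = (16843969/576)*35627 = 600100083563/576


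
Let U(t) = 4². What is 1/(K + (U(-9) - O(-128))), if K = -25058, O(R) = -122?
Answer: -1/24920 ≈ -4.0128e-5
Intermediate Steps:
U(t) = 16
1/(K + (U(-9) - O(-128))) = 1/(-25058 + (16 - 1*(-122))) = 1/(-25058 + (16 + 122)) = 1/(-25058 + 138) = 1/(-24920) = -1/24920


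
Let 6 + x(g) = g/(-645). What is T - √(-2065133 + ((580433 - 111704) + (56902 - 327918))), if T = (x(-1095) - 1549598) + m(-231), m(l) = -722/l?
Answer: -15392168623/9933 - 2*I*√466855 ≈ -1.5496e+6 - 1366.5*I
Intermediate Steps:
x(g) = -6 - g/645 (x(g) = -6 + g/(-645) = -6 + g*(-1/645) = -6 - g/645)
T = -15392168623/9933 (T = ((-6 - 1/645*(-1095)) - 1549598) - 722/(-231) = ((-6 + 73/43) - 1549598) - 722*(-1/231) = (-185/43 - 1549598) + 722/231 = -66632899/43 + 722/231 = -15392168623/9933 ≈ -1.5496e+6)
T - √(-2065133 + ((580433 - 111704) + (56902 - 327918))) = -15392168623/9933 - √(-2065133 + ((580433 - 111704) + (56902 - 327918))) = -15392168623/9933 - √(-2065133 + (468729 - 271016)) = -15392168623/9933 - √(-2065133 + 197713) = -15392168623/9933 - √(-1867420) = -15392168623/9933 - 2*I*√466855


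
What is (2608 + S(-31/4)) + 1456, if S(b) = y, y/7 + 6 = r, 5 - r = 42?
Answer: 3763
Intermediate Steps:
r = -37 (r = 5 - 1*42 = 5 - 42 = -37)
y = -301 (y = -42 + 7*(-37) = -42 - 259 = -301)
S(b) = -301
(2608 + S(-31/4)) + 1456 = (2608 - 301) + 1456 = 2307 + 1456 = 3763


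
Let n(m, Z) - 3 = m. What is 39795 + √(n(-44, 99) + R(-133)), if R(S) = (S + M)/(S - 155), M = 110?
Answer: 39795 + I*√23570/24 ≈ 39795.0 + 6.3969*I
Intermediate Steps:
n(m, Z) = 3 + m
R(S) = (110 + S)/(-155 + S) (R(S) = (S + 110)/(S - 155) = (110 + S)/(-155 + S))
39795 + √(n(-44, 99) + R(-133)) = 39795 + √((3 - 44) + (110 - 133)/(-155 - 133)) = 39795 + √(-41 - 23/(-288)) = 39795 + √(-41 - 1/288*(-23)) = 39795 + √(-41 + 23/288) = 39795 + √(-11785/288) = 39795 + I*√23570/24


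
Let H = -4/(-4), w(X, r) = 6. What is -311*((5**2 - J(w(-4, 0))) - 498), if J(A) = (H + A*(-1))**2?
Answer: 154878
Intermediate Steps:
H = 1 (H = -4*(-1/4) = 1)
J(A) = (1 - A)**2 (J(A) = (1 + A*(-1))**2 = (1 - A)**2)
-311*((5**2 - J(w(-4, 0))) - 498) = -311*((5**2 - (-1 + 6)**2) - 498) = -311*((25 - 1*5**2) - 498) = -311*((25 - 1*25) - 498) = -311*((25 - 25) - 498) = -311*(0 - 498) = -311*(-498) = 154878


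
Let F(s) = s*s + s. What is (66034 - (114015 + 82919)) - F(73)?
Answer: -136302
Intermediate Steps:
F(s) = s + s² (F(s) = s² + s = s + s²)
(66034 - (114015 + 82919)) - F(73) = (66034 - (114015 + 82919)) - 73*(1 + 73) = (66034 - 1*196934) - 73*74 = (66034 - 196934) - 1*5402 = -130900 - 5402 = -136302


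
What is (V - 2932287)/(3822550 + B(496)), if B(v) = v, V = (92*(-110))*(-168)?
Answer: -1232127/3823046 ≈ -0.32229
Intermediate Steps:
V = 1700160 (V = -10120*(-168) = 1700160)
(V - 2932287)/(3822550 + B(496)) = (1700160 - 2932287)/(3822550 + 496) = -1232127/3823046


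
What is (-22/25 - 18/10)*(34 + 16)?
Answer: -134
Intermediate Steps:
(-22/25 - 18/10)*(34 + 16) = (-22*1/25 - 18*⅒)*50 = (-22/25 - 9/5)*50 = -67/25*50 = -134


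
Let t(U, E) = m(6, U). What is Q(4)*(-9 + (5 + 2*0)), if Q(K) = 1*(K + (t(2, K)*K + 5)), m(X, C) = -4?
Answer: 28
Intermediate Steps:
t(U, E) = -4
Q(K) = 5 - 3*K (Q(K) = 1*(K + (-4*K + 5)) = 1*(K + (5 - 4*K)) = 1*(5 - 3*K) = 5 - 3*K)
Q(4)*(-9 + (5 + 2*0)) = (5 - 3*4)*(-9 + (5 + 2*0)) = (5 - 12)*(-9 + (5 + 0)) = -7*(-9 + 5) = -7*(-4) = 28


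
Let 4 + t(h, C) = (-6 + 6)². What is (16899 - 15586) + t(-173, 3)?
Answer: 1309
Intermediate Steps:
t(h, C) = -4 (t(h, C) = -4 + (-6 + 6)² = -4 + 0² = -4 + 0 = -4)
(16899 - 15586) + t(-173, 3) = (16899 - 15586) - 4 = 1313 - 4 = 1309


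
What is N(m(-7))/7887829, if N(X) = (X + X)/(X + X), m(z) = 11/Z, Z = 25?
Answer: 1/7887829 ≈ 1.2678e-7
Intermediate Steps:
m(z) = 11/25
N(X) = 1 (N(X) = (2*X)/((2*X)) = (2*X)*(1/(2*X)) = 1)
N(m(-7))/7887829 = 1/7887829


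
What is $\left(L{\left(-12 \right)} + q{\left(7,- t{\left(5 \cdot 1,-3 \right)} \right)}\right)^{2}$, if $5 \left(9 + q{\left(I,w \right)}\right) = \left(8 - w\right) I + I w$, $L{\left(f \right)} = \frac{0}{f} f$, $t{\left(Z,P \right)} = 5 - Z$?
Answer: $\frac{121}{25} \approx 4.84$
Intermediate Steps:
$L{\left(f \right)} = 0$ ($L{\left(f \right)} = 0 f = 0$)
$q{\left(I,w \right)} = -9 + \frac{I w}{5} + \frac{I \left(8 - w\right)}{5}$ ($q{\left(I,w \right)} = -9 + \frac{\left(8 - w\right) I + I w}{5} = -9 + \frac{I \left(8 - w\right) + I w}{5} = -9 + \frac{I w + I \left(8 - w\right)}{5} = -9 + \left(\frac{I w}{5} + \frac{I \left(8 - w\right)}{5}\right) = -9 + \frac{I w}{5} + \frac{I \left(8 - w\right)}{5}$)
$\left(L{\left(-12 \right)} + q{\left(7,- t{\left(5 \cdot 1,-3 \right)} \right)}\right)^{2} = \left(0 + \left(-9 + \frac{8}{5} \cdot 7\right)\right)^{2} = \left(0 + \left(-9 + \frac{56}{5}\right)\right)^{2} = \left(0 + \frac{11}{5}\right)^{2} = \left(\frac{11}{5}\right)^{2} = \frac{121}{25}$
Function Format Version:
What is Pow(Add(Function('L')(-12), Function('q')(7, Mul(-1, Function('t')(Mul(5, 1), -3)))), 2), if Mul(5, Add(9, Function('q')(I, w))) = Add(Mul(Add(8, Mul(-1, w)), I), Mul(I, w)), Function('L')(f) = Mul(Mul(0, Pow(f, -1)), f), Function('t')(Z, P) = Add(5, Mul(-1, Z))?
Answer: Rational(121, 25) ≈ 4.8400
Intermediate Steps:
Function('L')(f) = 0 (Function('L')(f) = Mul(0, f) = 0)
Function('q')(I, w) = Add(-9, Mul(Rational(1, 5), I, w), Mul(Rational(1, 5), I, Add(8, Mul(-1, w)))) (Function('q')(I, w) = Add(-9, Mul(Rational(1, 5), Add(Mul(Add(8, Mul(-1, w)), I), Mul(I, w)))) = Add(-9, Mul(Rational(1, 5), Add(Mul(I, Add(8, Mul(-1, w))), Mul(I, w)))) = Add(-9, Mul(Rational(1, 5), Add(Mul(I, w), Mul(I, Add(8, Mul(-1, w)))))) = Add(-9, Add(Mul(Rational(1, 5), I, w), Mul(Rational(1, 5), I, Add(8, Mul(-1, w))))) = Add(-9, Mul(Rational(1, 5), I, w), Mul(Rational(1, 5), I, Add(8, Mul(-1, w)))))
Pow(Add(Function('L')(-12), Function('q')(7, Mul(-1, Function('t')(Mul(5, 1), -3)))), 2) = Pow(Add(0, Add(-9, Mul(Rational(8, 5), 7))), 2) = Pow(Add(0, Add(-9, Rational(56, 5))), 2) = Pow(Add(0, Rational(11, 5)), 2) = Pow(Rational(11, 5), 2) = Rational(121, 25)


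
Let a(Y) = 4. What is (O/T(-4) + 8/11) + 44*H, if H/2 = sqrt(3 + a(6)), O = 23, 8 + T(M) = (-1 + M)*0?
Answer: -189/88 + 88*sqrt(7) ≈ 230.68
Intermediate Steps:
T(M) = -8 (T(M) = -8 + (-1 + M)*0 = -8 + 0 = -8)
H = 2*sqrt(7) (H = 2*sqrt(3 + 4) = 2*sqrt(7) ≈ 5.2915)
(O/T(-4) + 8/11) + 44*H = (23/(-8) + 8/11) + 44*(2*sqrt(7)) = (23*(-1/8) + 8*(1/11)) + 88*sqrt(7) = (-23/8 + 8/11) + 88*sqrt(7) = -189/88 + 88*sqrt(7)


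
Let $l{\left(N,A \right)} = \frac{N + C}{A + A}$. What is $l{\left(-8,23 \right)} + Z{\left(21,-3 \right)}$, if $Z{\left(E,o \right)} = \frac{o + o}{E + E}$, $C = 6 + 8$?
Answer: $- \frac{2}{161} \approx -0.012422$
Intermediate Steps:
$C = 14$
$Z{\left(E,o \right)} = \frac{o}{E}$ ($Z{\left(E,o \right)} = \frac{2 o}{2 E} = 2 o \frac{1}{2 E} = \frac{o}{E}$)
$l{\left(N,A \right)} = \frac{14 + N}{2 A}$ ($l{\left(N,A \right)} = \frac{N + 14}{A + A} = \frac{14 + N}{2 A}$)
$l{\left(-8,23 \right)} + Z{\left(21,-3 \right)} = \frac{14 - 8}{2 \cdot 23} - \frac{3}{21} = \frac{1}{2} \cdot \frac{1}{23} \cdot 6 - \frac{1}{7} = \frac{3}{23} - \frac{1}{7} = - \frac{2}{161}$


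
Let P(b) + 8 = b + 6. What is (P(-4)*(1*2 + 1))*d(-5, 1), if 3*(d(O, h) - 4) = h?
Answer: -78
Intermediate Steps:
d(O, h) = 4 + h/3
P(b) = -2 + b (P(b) = -8 + (b + 6) = -8 + (6 + b) = -2 + b)
(P(-4)*(1*2 + 1))*d(-5, 1) = ((-2 - 4)*(1*2 + 1))*(4 + (⅓)*1) = (-6*(2 + 1))*(4 + ⅓) = -6*3*(13/3) = -18*13/3 = -78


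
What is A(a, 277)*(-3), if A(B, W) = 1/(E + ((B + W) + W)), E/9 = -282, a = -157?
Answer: 3/2141 ≈ 0.0014012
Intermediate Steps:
E = -2538 (E = 9*(-282) = -2538)
A(B, W) = 1/(-2538 + B + 2*W) (A(B, W) = 1/(-2538 + ((B + W) + W)) = 1/(-2538 + (B + 2*W)) = 1/(-2538 + B + 2*W))
A(a, 277)*(-3) = -3/(-2538 - 157 + 2*277) = -3/(-2538 - 157 + 554) = -3/(-2141) = -1/2141*(-3) = 3/2141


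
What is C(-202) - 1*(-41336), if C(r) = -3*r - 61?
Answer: 41881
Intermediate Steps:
C(r) = -61 - 3*r
C(-202) - 1*(-41336) = (-61 - 3*(-202)) - 1*(-41336) = (-61 + 606) + 41336 = 545 + 41336 = 41881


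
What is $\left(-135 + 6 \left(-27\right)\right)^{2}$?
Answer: $88209$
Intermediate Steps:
$\left(-135 + 6 \left(-27\right)\right)^{2} = \left(-135 - 162\right)^{2} = \left(-297\right)^{2} = 88209$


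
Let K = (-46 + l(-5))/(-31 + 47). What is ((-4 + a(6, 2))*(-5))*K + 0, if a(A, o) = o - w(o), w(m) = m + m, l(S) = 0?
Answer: -345/4 ≈ -86.250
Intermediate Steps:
w(m) = 2*m
a(A, o) = -o (a(A, o) = o - 2*o = -o)
K = -23/8 (K = (-46 + 0)/(-31 + 47) = -46/16 = -46*1/16 = -23/8 ≈ -2.8750)
((-4 + a(6, 2))*(-5))*K + 0 = ((-4 - 1*2)*(-5))*(-23/8) + 0 = ((-4 - 2)*(-5))*(-23/8) + 0 = -6*(-5)*(-23/8) + 0 = 30*(-23/8) + 0 = -345/4 + 0 = -345/4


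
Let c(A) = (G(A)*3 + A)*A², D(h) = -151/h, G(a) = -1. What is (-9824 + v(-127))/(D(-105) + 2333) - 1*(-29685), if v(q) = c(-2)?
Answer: 1818808710/61279 ≈ 29681.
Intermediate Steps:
c(A) = A²*(-3 + A) (c(A) = (-1*3 + A)*A² = (-3 + A)*A² = A²*(-3 + A))
v(q) = -20 (v(q) = (-2)²*(-3 - 2) = 4*(-5) = -20)
(-9824 + v(-127))/(D(-105) + 2333) - 1*(-29685) = (-9824 - 20)/(-151/(-105) + 2333) - 1*(-29685) = -9844/(-151*(-1/105) + 2333) + 29685 = -9844/(151/105 + 2333) + 29685 = -9844/245116/105 + 29685 = -9844*105/245116 + 29685 = -258405/61279 + 29685 = 1818808710/61279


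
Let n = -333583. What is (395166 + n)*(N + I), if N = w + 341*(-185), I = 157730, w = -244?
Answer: 5813496783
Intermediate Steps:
N = -63329 (N = -244 + 341*(-185) = -244 - 63085 = -63329)
(395166 + n)*(N + I) = (395166 - 333583)*(-63329 + 157730) = 61583*94401 = 5813496783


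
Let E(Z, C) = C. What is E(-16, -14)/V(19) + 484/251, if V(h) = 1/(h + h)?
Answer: -133048/251 ≈ -530.07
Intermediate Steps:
V(h) = 1/(2*h)
E(-16, -14)/V(19) + 484/251 = -14/((½)/19) + 484/251 = -14/((½)*(1/19)) + 484*(1/251) = -14/1/38 + 484/251 = -14*38 + 484/251 = -532 + 484/251 = -133048/251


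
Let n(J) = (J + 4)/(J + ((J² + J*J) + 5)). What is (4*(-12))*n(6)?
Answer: -480/83 ≈ -5.7831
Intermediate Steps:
n(J) = (4 + J)/(5 + J + 2*J²) (n(J) = (4 + J)/(J + ((J² + J²) + 5)) = (4 + J)/(J + (2*J² + 5)) = (4 + J)/(J + (5 + 2*J²)) = (4 + J)/(5 + J + 2*J²))
(4*(-12))*n(6) = (4*(-12))*((4 + 6)/(5 + 6 + 2*6²)) = -48*10/(5 + 6 + 2*36) = -48*10/(5 + 6 + 72) = -48*10/83 = -480/83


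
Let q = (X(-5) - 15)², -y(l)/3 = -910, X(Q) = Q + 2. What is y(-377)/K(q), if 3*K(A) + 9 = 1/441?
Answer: -1805895/1984 ≈ -910.23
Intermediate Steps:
X(Q) = 2 + Q
y(l) = 2730 (y(l) = -3*(-910) = 2730)
q = 324 (q = ((2 - 5) - 15)² = (-3 - 15)² = (-18)² = 324)
K(A) = -3968/1323 (K(A) = -3 + (⅓)/441 = -3 + (⅓)*(1/441) = -3 + 1/1323 = -3968/1323)
y(-377)/K(q) = 2730/(-3968/1323) = 2730*(-1323/3968) = -1805895/1984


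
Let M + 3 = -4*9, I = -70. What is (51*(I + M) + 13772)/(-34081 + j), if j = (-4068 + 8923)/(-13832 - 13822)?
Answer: -227122302/942480829 ≈ -0.24098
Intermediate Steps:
M = -39 (M = -3 - 4*9 = -3 - 36 = -39)
j = -4855/27654 (j = 4855/(-27654) = 4855*(-1/27654) = -4855/27654 ≈ -0.17556)
(51*(I + M) + 13772)/(-34081 + j) = (51*(-70 - 39) + 13772)/(-34081 - 4855/27654) = (51*(-109) + 13772)/(-942480829/27654) = (-5559 + 13772)*(-27654/942480829) = 8213*(-27654/942480829) = -227122302/942480829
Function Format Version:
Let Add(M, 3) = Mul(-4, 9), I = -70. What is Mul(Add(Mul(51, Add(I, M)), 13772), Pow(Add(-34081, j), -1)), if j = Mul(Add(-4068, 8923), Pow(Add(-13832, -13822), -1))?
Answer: Rational(-227122302, 942480829) ≈ -0.24098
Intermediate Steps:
M = -39 (M = Add(-3, Mul(-4, 9)) = Add(-3, -36) = -39)
j = Rational(-4855, 27654) (j = Mul(4855, Pow(-27654, -1)) = Mul(4855, Rational(-1, 27654)) = Rational(-4855, 27654) ≈ -0.17556)
Mul(Add(Mul(51, Add(I, M)), 13772), Pow(Add(-34081, j), -1)) = Mul(Add(Mul(51, Add(-70, -39)), 13772), Pow(Add(-34081, Rational(-4855, 27654)), -1)) = Mul(Add(Mul(51, -109), 13772), Pow(Rational(-942480829, 27654), -1)) = Mul(Add(-5559, 13772), Rational(-27654, 942480829)) = Mul(8213, Rational(-27654, 942480829)) = Rational(-227122302, 942480829)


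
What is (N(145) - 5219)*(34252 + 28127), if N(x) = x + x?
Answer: -307466091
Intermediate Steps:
N(x) = 2*x
(N(145) - 5219)*(34252 + 28127) = (2*145 - 5219)*(34252 + 28127) = (290 - 5219)*62379 = -4929*62379 = -307466091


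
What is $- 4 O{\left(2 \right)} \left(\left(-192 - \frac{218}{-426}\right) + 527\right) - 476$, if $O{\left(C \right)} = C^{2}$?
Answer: $- \frac{1244812}{213} \approx -5844.2$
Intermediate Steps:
$- 4 O{\left(2 \right)} \left(\left(-192 - \frac{218}{-426}\right) + 527\right) - 476 = - 4 \cdot 2^{2} \left(\left(-192 - \frac{218}{-426}\right) + 527\right) - 476 = \left(-4\right) 4 \left(\left(-192 - - \frac{109}{213}\right) + 527\right) - 476 = - 16 \left(\left(-192 + \frac{109}{213}\right) + 527\right) - 476 = - 16 \left(- \frac{40787}{213} + 527\right) - 476 = \left(-16\right) \frac{71464}{213} - 476 = - \frac{1143424}{213} - 476 = - \frac{1244812}{213}$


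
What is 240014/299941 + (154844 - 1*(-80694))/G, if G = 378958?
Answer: 80801364335/56832520739 ≈ 1.4217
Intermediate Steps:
240014/299941 + (154844 - 1*(-80694))/G = 240014/299941 + (154844 - 1*(-80694))/378958 = 240014*(1/299941) + (154844 + 80694)*(1/378958) = 240014/299941 + 235538*(1/378958) = 240014/299941 + 117769/189479 = 80801364335/56832520739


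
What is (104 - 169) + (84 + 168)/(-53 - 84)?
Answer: -9157/137 ≈ -66.839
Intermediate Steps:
(104 - 169) + (84 + 168)/(-53 - 84) = -65 + 252/(-137) = -65 + 252*(-1/137) = -65 - 252/137 = -9157/137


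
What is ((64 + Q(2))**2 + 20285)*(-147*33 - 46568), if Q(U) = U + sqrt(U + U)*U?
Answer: -1294987515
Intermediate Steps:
Q(U) = U + sqrt(2)*U**(3/2) (Q(U) = U + sqrt(2*U)*U = U + (sqrt(2)*sqrt(U))*U = U + sqrt(2)*U**(3/2))
((64 + Q(2))**2 + 20285)*(-147*33 - 46568) = ((64 + (2 + sqrt(2)*2**(3/2)))**2 + 20285)*(-147*33 - 46568) = ((64 + (2 + sqrt(2)*(2*sqrt(2))))**2 + 20285)*(-4851 - 46568) = ((64 + (2 + 4))**2 + 20285)*(-51419) = ((64 + 6)**2 + 20285)*(-51419) = (70**2 + 20285)*(-51419) = (4900 + 20285)*(-51419) = 25185*(-51419) = -1294987515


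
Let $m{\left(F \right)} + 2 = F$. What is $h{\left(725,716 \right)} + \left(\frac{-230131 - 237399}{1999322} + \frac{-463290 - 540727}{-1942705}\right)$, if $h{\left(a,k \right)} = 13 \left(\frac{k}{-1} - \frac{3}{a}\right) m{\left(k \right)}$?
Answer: $- \frac{1871477831906480238406}{281596731335725} \approx -6.646 \cdot 10^{6}$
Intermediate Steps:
$m{\left(F \right)} = -2 + F$
$h{\left(a,k \right)} = \left(-2 + k\right) \left(- \frac{39}{a} - 13 k\right)$ ($h{\left(a,k \right)} = 13 \left(\frac{k}{-1} - \frac{3}{a}\right) \left(-2 + k\right) = 13 \left(k \left(-1\right) - \frac{3}{a}\right) \left(-2 + k\right) = 13 \left(- k - \frac{3}{a}\right) \left(-2 + k\right) = \left(- \frac{39}{a} - 13 k\right) \left(-2 + k\right) = \left(-2 + k\right) \left(- \frac{39}{a} - 13 k\right)$)
$h{\left(725,716 \right)} + \left(\frac{-230131 - 237399}{1999322} + \frac{-463290 - 540727}{-1942705}\right) = - \frac{13 \left(-2 + 716\right) \left(3 + 725 \cdot 716\right)}{725} + \left(\frac{-230131 - 237399}{1999322} + \frac{-463290 - 540727}{-1942705}\right) = \left(-13\right) \frac{1}{725} \cdot 714 \left(3 + 519100\right) + \left(\left(-230131 - 237399\right) \frac{1}{1999322} + \left(-463290 - 540727\right) \left(- \frac{1}{1942705}\right)\right) = \left(-13\right) \frac{1}{725} \cdot 714 \cdot 519103 - - \frac{549540203912}{1942046423005} = - \frac{4818314046}{725} + \left(- \frac{233765}{999661} + \frac{1004017}{1942705}\right) = - \frac{4818314046}{725} + \frac{549540203912}{1942046423005} = - \frac{1871477831906480238406}{281596731335725}$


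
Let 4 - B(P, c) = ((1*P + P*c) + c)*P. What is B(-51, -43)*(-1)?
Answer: -107053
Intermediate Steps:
B(P, c) = 4 - P*(P + c + P*c) (B(P, c) = 4 - ((1*P + P*c) + c)*P = 4 - ((P + P*c) + c)*P = 4 - (P + c + P*c)*P = 4 - P*(P + c + P*c))
B(-51, -43)*(-1) = (4 - 1*(-51)² - 1*(-51)*(-43) - 1*(-43)*(-51)²)*(-1) = (4 - 1*2601 - 2193 - 1*(-43)*2601)*(-1) = (4 - 2601 - 2193 + 111843)*(-1) = 107053*(-1) = -107053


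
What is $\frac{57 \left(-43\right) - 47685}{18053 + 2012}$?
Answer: $- \frac{50136}{20065} \approx -2.4987$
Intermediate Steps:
$\frac{57 \left(-43\right) - 47685}{18053 + 2012} = \frac{-2451 - 47685}{20065} = \left(-50136\right) \frac{1}{20065} = - \frac{50136}{20065}$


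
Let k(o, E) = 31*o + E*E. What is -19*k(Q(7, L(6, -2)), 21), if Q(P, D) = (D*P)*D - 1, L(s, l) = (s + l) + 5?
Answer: -341753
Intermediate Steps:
L(s, l) = 5 + l + s (L(s, l) = (l + s) + 5 = 5 + l + s)
Q(P, D) = -1 + P*D² (Q(P, D) = P*D² - 1 = -1 + P*D²)
k(o, E) = E² + 31*o (k(o, E) = 31*o + E² = E² + 31*o)
-19*k(Q(7, L(6, -2)), 21) = -19*(21² + 31*(-1 + 7*(5 - 2 + 6)²)) = -19*(441 + 31*(-1 + 7*9²)) = -19*(441 + 31*(-1 + 7*81)) = -19*(441 + 31*(-1 + 567)) = -19*(441 + 31*566) = -19*(441 + 17546) = -19*17987 = -341753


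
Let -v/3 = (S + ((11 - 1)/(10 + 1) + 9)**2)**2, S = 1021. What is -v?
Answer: 55017354252/14641 ≈ 3.7578e+6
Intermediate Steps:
v = -55017354252/14641 (v = -3*(1021 + ((11 - 1)/(10 + 1) + 9)**2)**2 = -3*(1021 + (10/11 + 9)**2)**2 = -3*(1021 + (109/11)**2)**2 = -3*(1021 + 11881/121)**2 = -3*(135422/121)**2 = -3*18339118084/14641 = -55017354252/14641 ≈ -3.7578e+6)
-v = -1*(-55017354252/14641) = 55017354252/14641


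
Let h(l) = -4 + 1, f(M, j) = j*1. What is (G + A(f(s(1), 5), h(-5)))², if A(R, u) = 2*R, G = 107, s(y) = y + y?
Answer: 13689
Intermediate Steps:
s(y) = 2*y
f(M, j) = j
h(l) = -3
(G + A(f(s(1), 5), h(-5)))² = (107 + 2*5)² = (107 + 10)² = 117² = 13689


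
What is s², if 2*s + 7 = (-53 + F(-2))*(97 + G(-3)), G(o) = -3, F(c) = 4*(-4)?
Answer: 42159049/4 ≈ 1.0540e+7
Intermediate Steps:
F(c) = -16
s = -6493/2 (s = -7/2 + ((-53 - 16)*(97 - 3))/2 = -7/2 + (-69*94)/2 = -7/2 + (½)*(-6486) = -7/2 - 3243 = -6493/2 ≈ -3246.5)
s² = (-6493/2)² = 42159049/4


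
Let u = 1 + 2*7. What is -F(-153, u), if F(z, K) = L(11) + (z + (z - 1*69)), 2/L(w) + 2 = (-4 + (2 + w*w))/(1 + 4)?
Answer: 40865/109 ≈ 374.91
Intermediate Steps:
u = 15 (u = 1 + 14 = 15)
L(w) = 2/(-12/5 + w**2/5) (L(w) = 2/(-2 + (-4 + (2 + w*w))/(1 + 4)) = 2/(-2 + (-4 + (2 + w**2))/5) = 2/(-2 + (-2 + w**2)*(1/5)) = 2/(-2 + (-2/5 + w**2/5)) = 2/(-12/5 + w**2/5))
F(z, K) = -7511/109 + 2*z (F(z, K) = 10/(-12 + 11**2) + (z + (z - 1*69)) = 10/(-12 + 121) + (z + (z - 69)) = 10/109 + (z + (-69 + z)) = 10*(1/109) + (-69 + 2*z) = 10/109 + (-69 + 2*z) = -7511/109 + 2*z)
-F(-153, u) = -(-7511/109 + 2*(-153)) = -(-7511/109 - 306) = -1*(-40865/109) = 40865/109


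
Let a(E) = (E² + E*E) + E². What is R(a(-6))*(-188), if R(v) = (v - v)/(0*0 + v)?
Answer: 0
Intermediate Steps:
a(E) = 3*E² (a(E) = (E² + E²) + E² = 2*E² + E² = 3*E²)
R(v) = 0 (R(v) = 0/(0 + v) = 0/v = 0)
R(a(-6))*(-188) = 0*(-188) = 0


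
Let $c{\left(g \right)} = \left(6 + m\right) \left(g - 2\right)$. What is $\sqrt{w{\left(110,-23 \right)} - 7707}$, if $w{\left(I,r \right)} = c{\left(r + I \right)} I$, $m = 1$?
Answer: $\sqrt{57743} \approx 240.3$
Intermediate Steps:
$c{\left(g \right)} = -14 + 7 g$ ($c{\left(g \right)} = \left(6 + 1\right) \left(g - 2\right) = 7 \left(-2 + g\right) = -14 + 7 g$)
$w{\left(I,r \right)} = I \left(-14 + 7 I + 7 r\right)$ ($w{\left(I,r \right)} = \left(-14 + 7 \left(r + I\right)\right) I = \left(-14 + 7 \left(I + r\right)\right) I = \left(-14 + \left(7 I + 7 r\right)\right) I = \left(-14 + 7 I + 7 r\right) I = I \left(-14 + 7 I + 7 r\right)$)
$\sqrt{w{\left(110,-23 \right)} - 7707} = \sqrt{7 \cdot 110 \left(-2 + 110 - 23\right) - 7707} = \sqrt{7 \cdot 110 \cdot 85 - 7707} = \sqrt{65450 - 7707} = \sqrt{57743}$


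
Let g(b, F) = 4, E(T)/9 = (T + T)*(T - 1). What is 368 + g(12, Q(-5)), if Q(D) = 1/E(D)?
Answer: 372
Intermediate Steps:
E(T) = 18*T*(-1 + T) (E(T) = 9*((T + T)*(T - 1)) = 9*((2*T)*(-1 + T)) = 9*(2*T*(-1 + T)) = 18*T*(-1 + T))
Q(D) = 1/(18*D*(-1 + D))
368 + g(12, Q(-5)) = 368 + 4 = 372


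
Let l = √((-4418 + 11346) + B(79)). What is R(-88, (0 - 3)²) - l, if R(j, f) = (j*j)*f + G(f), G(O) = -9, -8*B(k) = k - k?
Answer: 69687 - 4*√433 ≈ 69604.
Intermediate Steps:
B(k) = 0 (B(k) = -(k - k)/8 = -⅛*0 = 0)
l = 4*√433 (l = √((-4418 + 11346) + 0) = √(6928 + 0) = √6928 = 4*√433 ≈ 83.235)
R(j, f) = -9 + f*j² (R(j, f) = (j*j)*f - 9 = j²*f - 9 = f*j² - 9 = -9 + f*j²)
R(-88, (0 - 3)²) - l = (-9 + (0 - 3)²*(-88)²) - 4*√433 = (-9 + (-3)²*7744) - 4*√433 = (-9 + 9*7744) - 4*√433 = (-9 + 69696) - 4*√433 = 69687 - 4*√433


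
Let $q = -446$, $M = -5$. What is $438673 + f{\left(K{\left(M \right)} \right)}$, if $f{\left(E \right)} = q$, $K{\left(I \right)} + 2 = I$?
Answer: $438227$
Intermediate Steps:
$K{\left(I \right)} = -2 + I$
$f{\left(E \right)} = -446$
$438673 + f{\left(K{\left(M \right)} \right)} = 438673 - 446 = 438227$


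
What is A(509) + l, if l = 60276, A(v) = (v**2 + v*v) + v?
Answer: 578947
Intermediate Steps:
A(v) = v + 2*v**2 (A(v) = (v**2 + v**2) + v = 2*v**2 + v = v + 2*v**2)
A(509) + l = 509*(1 + 2*509) + 60276 = 509*(1 + 1018) + 60276 = 509*1019 + 60276 = 518671 + 60276 = 578947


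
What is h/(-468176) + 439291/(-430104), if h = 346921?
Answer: -44359701625/25170546288 ≈ -1.7624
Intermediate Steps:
h/(-468176) + 439291/(-430104) = 346921/(-468176) + 439291/(-430104) = 346921*(-1/468176) + 439291*(-1/430104) = -346921/468176 - 439291/430104 = -44359701625/25170546288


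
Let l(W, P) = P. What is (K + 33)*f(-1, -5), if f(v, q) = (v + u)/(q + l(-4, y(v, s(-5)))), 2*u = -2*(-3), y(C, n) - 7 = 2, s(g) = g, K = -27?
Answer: 3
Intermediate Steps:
y(C, n) = 9 (y(C, n) = 7 + 2 = 9)
u = 3 (u = (-2*(-3))/2 = (½)*6 = 3)
f(v, q) = (3 + v)/(9 + q) (f(v, q) = (v + 3)/(q + 9) = (3 + v)/(9 + q))
(K + 33)*f(-1, -5) = (-27 + 33)*((3 - 1)/(9 - 5)) = 6*(2/4) = 6*((¼)*2) = 6*(½) = 3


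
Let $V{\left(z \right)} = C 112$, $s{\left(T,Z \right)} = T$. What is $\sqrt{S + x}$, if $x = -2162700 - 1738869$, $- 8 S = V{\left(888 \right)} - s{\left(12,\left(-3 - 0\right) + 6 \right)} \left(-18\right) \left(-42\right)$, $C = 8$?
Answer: $7 i \sqrt{79603} \approx 1975.0 i$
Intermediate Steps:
$V{\left(z \right)} = 896$ ($V{\left(z \right)} = 8 \cdot 112 = 896$)
$S = 1022$ ($S = - \frac{896 - 12 \left(-18\right) \left(-42\right)}{8} = - \frac{896 - \left(-216\right) \left(-42\right)}{8} = - \frac{896 - 9072}{8} = \left(- \frac{1}{8}\right) \left(-8176\right) = 1022$)
$x = -3901569$ ($x = -2162700 - 1738869 = -3901569$)
$\sqrt{S + x} = \sqrt{1022 - 3901569} = \sqrt{-3900547} = 7 i \sqrt{79603}$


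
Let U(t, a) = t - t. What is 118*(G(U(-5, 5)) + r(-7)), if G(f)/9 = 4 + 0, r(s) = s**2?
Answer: 10030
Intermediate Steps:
U(t, a) = 0
G(f) = 36 (G(f) = 9*(4 + 0) = 9*4 = 36)
118*(G(U(-5, 5)) + r(-7)) = 118*(36 + (-7)**2) = 118*(36 + 49) = 118*85 = 10030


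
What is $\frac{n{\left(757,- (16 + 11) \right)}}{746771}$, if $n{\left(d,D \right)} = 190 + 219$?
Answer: $\frac{409}{746771} \approx 0.00054769$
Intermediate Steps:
$n{\left(d,D \right)} = 409$
$\frac{n{\left(757,- (16 + 11) \right)}}{746771} = \frac{409}{746771}$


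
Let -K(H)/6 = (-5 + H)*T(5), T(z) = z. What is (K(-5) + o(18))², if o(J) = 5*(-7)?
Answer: 70225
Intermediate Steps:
o(J) = -35
K(H) = 150 - 30*H (K(H) = -6*(-5 + H)*5 = -6*(-25 + 5*H) = 150 - 30*H)
(K(-5) + o(18))² = ((150 - 30*(-5)) - 35)² = ((150 + 150) - 35)² = (300 - 35)² = 265² = 70225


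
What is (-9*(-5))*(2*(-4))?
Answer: -360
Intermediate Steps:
(-9*(-5))*(2*(-4)) = 45*(-8) = -360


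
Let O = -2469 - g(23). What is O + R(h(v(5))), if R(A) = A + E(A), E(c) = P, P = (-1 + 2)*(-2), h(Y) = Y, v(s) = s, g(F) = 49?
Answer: -2515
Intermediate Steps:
O = -2518 (O = -2469 - 1*49 = -2469 - 49 = -2518)
P = -2 (P = 1*(-2) = -2)
E(c) = -2
R(A) = -2 + A (R(A) = A - 2 = -2 + A)
O + R(h(v(5))) = -2518 + (-2 + 5) = -2518 + 3 = -2515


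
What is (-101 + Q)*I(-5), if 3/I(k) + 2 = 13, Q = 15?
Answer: -258/11 ≈ -23.455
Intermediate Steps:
I(k) = 3/11 (I(k) = 3/(-2 + 13) = 3/11)
(-101 + Q)*I(-5) = (-101 + 15)*(3/11) = -86*3/11 = -258/11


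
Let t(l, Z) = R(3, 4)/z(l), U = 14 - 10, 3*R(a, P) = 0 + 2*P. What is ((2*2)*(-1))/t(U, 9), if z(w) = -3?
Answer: 9/2 ≈ 4.5000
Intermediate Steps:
R(a, P) = 2*P/3 (R(a, P) = (0 + 2*P)/3 = (2*P)/3 = 2*P/3)
U = 4
t(l, Z) = -8/9 (t(l, Z) = ((2/3)*4)/(-3) = (8/3)*(-1/3) = -8/9)
((2*2)*(-1))/t(U, 9) = ((2*2)*(-1))/(-8/9) = (4*(-1))*(-9/8) = -4*(-9/8) = 9/2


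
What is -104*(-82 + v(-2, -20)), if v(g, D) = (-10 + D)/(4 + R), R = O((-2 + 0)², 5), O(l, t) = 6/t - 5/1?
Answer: 24128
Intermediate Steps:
O(l, t) = -5 + 6/t (O(l, t) = 6/t - 5*1 = 6/t - 5 = -5 + 6/t)
R = -19/5 (R = -5 + 6/5 = -19/5 ≈ -3.8000)
v(g, D) = -50 + 5*D (v(g, D) = (-10 + D)/(4 - 19/5) = (-10 + D)/(⅕) = (-10 + D)*5 = -50 + 5*D)
-104*(-82 + v(-2, -20)) = -104*(-82 + (-50 + 5*(-20))) = -104*(-82 + (-50 - 100)) = -104*(-82 - 150) = -104*(-232) = 24128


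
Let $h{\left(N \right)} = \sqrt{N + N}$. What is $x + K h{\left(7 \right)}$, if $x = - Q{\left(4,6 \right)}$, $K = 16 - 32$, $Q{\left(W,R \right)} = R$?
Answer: $-6 - 16 \sqrt{14} \approx -65.866$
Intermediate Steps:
$h{\left(N \right)} = \sqrt{2} \sqrt{N}$ ($h{\left(N \right)} = \sqrt{2 N} = \sqrt{2} \sqrt{N}$)
$K = -16$
$x = -6$ ($x = \left(-1\right) 6 = -6$)
$x + K h{\left(7 \right)} = -6 - 16 \sqrt{2} \sqrt{7} = -6 - 16 \sqrt{14}$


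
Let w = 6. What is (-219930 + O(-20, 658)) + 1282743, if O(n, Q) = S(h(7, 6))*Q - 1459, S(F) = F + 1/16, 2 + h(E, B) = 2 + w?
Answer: 8522745/8 ≈ 1.0653e+6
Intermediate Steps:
h(E, B) = 6 (h(E, B) = -2 + (2 + 6) = -2 + 8 = 6)
S(F) = 1/16 + F (S(F) = F + 1/16 = 1/16 + F)
O(n, Q) = -1459 + 97*Q/16 (O(n, Q) = (1/16 + 6)*Q - 1459 = 97*Q/16 - 1459 = -1459 + 97*Q/16)
(-219930 + O(-20, 658)) + 1282743 = (-219930 + (-1459 + (97/16)*658)) + 1282743 = (-219930 + (-1459 + 31913/8)) + 1282743 = (-219930 + 20241/8) + 1282743 = -1739199/8 + 1282743 = 8522745/8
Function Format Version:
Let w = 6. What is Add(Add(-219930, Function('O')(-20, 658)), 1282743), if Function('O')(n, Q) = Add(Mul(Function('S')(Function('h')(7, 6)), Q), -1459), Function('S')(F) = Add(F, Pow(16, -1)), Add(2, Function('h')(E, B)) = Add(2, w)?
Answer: Rational(8522745, 8) ≈ 1.0653e+6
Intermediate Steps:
Function('h')(E, B) = 6 (Function('h')(E, B) = Add(-2, Add(2, 6)) = Add(-2, 8) = 6)
Function('S')(F) = Add(Rational(1, 16), F) (Function('S')(F) = Add(F, Rational(1, 16)) = Add(Rational(1, 16), F))
Function('O')(n, Q) = Add(-1459, Mul(Rational(97, 16), Q)) (Function('O')(n, Q) = Add(Mul(Add(Rational(1, 16), 6), Q), -1459) = Add(Mul(Rational(97, 16), Q), -1459) = Add(-1459, Mul(Rational(97, 16), Q)))
Add(Add(-219930, Function('O')(-20, 658)), 1282743) = Add(Add(-219930, Add(-1459, Mul(Rational(97, 16), 658))), 1282743) = Add(Add(-219930, Add(-1459, Rational(31913, 8))), 1282743) = Add(Add(-219930, Rational(20241, 8)), 1282743) = Add(Rational(-1739199, 8), 1282743) = Rational(8522745, 8)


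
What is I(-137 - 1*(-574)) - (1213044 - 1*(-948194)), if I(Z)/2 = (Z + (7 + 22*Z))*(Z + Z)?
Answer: 15420146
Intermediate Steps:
I(Z) = 4*Z*(7 + 23*Z) (I(Z) = 2*((Z + (7 + 22*Z))*(Z + Z)) = 2*((7 + 23*Z)*(2*Z)) = 2*(2*Z*(7 + 23*Z)) = 4*Z*(7 + 23*Z))
I(-137 - 1*(-574)) - (1213044 - 1*(-948194)) = 4*(-137 - 1*(-574))*(7 + 23*(-137 - 1*(-574))) - (1213044 - 1*(-948194)) = 4*(-137 + 574)*(7 + 23*(-137 + 574)) - (1213044 + 948194) = 4*437*(7 + 23*437) - 1*2161238 = 4*437*(7 + 10051) - 2161238 = 4*437*10058 - 2161238 = 17581384 - 2161238 = 15420146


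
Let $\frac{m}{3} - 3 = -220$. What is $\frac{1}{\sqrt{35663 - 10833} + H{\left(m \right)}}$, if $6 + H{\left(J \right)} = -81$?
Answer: $\frac{87}{17261} + \frac{\sqrt{24830}}{17261} \approx 0.014169$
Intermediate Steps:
$m = -651$ ($m = 9 + 3 \left(-220\right) = 9 - 660 = -651$)
$H{\left(J \right)} = -87$ ($H{\left(J \right)} = -6 - 81 = -87$)
$\frac{1}{\sqrt{35663 - 10833} + H{\left(m \right)}} = \frac{1}{\sqrt{35663 - 10833} - 87} = \frac{1}{\sqrt{24830} - 87} = \frac{1}{-87 + \sqrt{24830}}$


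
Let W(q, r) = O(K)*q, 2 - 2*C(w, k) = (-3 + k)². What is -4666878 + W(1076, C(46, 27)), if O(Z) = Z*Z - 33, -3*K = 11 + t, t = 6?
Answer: -42010510/9 ≈ -4.6678e+6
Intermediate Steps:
C(w, k) = 1 - (-3 + k)²/2
K = -17/3 (K = -(11 + 6)/3 = -⅓*17 = -17/3 ≈ -5.6667)
O(Z) = -33 + Z² (O(Z) = Z² - 33 = -33 + Z²)
W(q, r) = -8*q/9 (W(q, r) = (-33 + (-17/3)²)*q = (-33 + 289/9)*q = -8*q/9)
-4666878 + W(1076, C(46, 27)) = -4666878 - 8/9*1076 = -4666878 - 8608/9 = -42010510/9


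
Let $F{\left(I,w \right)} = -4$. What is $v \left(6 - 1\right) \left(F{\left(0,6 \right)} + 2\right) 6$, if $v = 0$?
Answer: $0$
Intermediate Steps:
$v \left(6 - 1\right) \left(F{\left(0,6 \right)} + 2\right) 6 = 0 \left(6 - 1\right) \left(-4 + 2\right) 6 = 0 \left(6 - 1\right) \left(\left(-2\right) 6\right) = 0 \cdot 5 \left(-12\right) = 0 \left(-12\right) = 0$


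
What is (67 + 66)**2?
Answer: 17689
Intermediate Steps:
(67 + 66)**2 = 133**2 = 17689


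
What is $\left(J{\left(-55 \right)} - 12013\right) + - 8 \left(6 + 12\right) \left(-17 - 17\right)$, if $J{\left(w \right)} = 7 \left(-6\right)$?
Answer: $-7159$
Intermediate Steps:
$J{\left(w \right)} = -42$
$\left(J{\left(-55 \right)} - 12013\right) + - 8 \left(6 + 12\right) \left(-17 - 17\right) = \left(-42 - 12013\right) + - 8 \left(6 + 12\right) \left(-17 - 17\right) = -12055 + \left(-8\right) 18 \left(-34\right) = -12055 - -4896 = -12055 + 4896 = -7159$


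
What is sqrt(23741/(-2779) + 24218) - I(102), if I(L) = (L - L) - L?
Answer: 102 + sqrt(186965787099)/2779 ≈ 257.59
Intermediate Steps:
I(L) = -L (I(L) = 0 - L = -L)
sqrt(23741/(-2779) + 24218) - I(102) = sqrt(23741/(-2779) + 24218) - (-1)*102 = sqrt(23741*(-1/2779) + 24218) - 1*(-102) = sqrt(-23741/2779 + 24218) + 102 = sqrt(67278081/2779) + 102 = sqrt(186965787099)/2779 + 102 = 102 + sqrt(186965787099)/2779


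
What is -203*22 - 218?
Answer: -4684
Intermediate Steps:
-203*22 - 218 = -4466 - 218 = -4684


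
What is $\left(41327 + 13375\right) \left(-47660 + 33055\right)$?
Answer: $-798922710$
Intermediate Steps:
$\left(41327 + 13375\right) \left(-47660 + 33055\right) = 54702 \left(-14605\right) = -798922710$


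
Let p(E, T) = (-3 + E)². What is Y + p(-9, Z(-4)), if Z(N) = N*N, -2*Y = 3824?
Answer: -1768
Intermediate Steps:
Y = -1912 (Y = -½*3824 = -1912)
Z(N) = N²
Y + p(-9, Z(-4)) = -1912 + (-3 - 9)² = -1912 + (-12)² = -1912 + 144 = -1768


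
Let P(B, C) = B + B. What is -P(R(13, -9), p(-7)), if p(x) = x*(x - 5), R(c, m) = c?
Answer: -26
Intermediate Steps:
p(x) = x*(-5 + x)
P(B, C) = 2*B
-P(R(13, -9), p(-7)) = -2*13 = -1*26 = -26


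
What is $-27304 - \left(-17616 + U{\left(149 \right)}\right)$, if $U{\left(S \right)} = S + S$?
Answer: $-9986$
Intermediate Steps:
$U{\left(S \right)} = 2 S$
$-27304 - \left(-17616 + U{\left(149 \right)}\right) = -27304 - \left(-17616 + 2 \cdot 149\right) = -27304 - \left(-17616 + 298\right) = -27304 - -17318 = -27304 + 17318 = -9986$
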